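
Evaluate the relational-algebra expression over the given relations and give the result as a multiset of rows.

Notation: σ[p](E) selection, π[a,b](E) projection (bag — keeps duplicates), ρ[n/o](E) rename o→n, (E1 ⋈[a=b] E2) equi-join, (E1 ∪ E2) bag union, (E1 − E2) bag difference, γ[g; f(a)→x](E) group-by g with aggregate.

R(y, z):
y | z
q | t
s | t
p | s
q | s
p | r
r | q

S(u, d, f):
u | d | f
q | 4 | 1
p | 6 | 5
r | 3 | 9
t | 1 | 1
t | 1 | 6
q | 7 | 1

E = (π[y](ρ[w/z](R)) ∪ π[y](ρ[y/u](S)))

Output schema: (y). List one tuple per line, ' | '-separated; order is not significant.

Per-node cardinality:
  R → 6
  ρ[w/z](R) → 6
  π[y](ρ[w/z](R)) → 6
  S → 6
  ρ[y/u](S) → 6
  π[y](ρ[y/u](S)) → 6
  (π[y](ρ[w/z](R)) ∪ π[y](ρ[y/u](S))) → 12

== RESULT ==
y
p
p
p
q
q
q
q
r
r
s
t
t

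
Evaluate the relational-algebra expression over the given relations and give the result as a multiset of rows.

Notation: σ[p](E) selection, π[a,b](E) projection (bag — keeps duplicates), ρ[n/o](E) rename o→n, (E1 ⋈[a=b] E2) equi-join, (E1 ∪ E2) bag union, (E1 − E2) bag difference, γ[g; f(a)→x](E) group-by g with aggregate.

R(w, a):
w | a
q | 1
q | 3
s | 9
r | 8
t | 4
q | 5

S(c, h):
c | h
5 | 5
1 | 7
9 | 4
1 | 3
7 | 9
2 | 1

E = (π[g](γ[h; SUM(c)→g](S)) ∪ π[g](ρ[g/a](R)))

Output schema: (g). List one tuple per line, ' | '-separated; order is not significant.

Stepwise |·|:
  S → 6
  γ[h; SUM(c)→g](S) → 6
  π[g](γ[h; SUM(c)→g](S)) → 6
  R → 6
  ρ[g/a](R) → 6
  π[g](ρ[g/a](R)) → 6
  (π[g](γ[h; SUM(c)→g](S)) ∪ π[g](ρ[g/a](R))) → 12

== RESULT ==
g
1
1
1
2
3
4
5
5
7
8
9
9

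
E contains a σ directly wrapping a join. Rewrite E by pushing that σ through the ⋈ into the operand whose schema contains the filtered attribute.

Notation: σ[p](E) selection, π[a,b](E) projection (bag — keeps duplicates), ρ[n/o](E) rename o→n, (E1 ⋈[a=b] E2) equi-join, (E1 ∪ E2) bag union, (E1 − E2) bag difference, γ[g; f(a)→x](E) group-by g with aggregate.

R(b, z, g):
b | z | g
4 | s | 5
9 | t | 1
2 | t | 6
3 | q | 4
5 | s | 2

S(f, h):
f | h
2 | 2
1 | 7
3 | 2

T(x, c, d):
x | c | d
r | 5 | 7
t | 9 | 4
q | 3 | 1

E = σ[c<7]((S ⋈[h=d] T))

σ filters on c, owned by the right side.
E' = (S ⋈[h=d] σ[c<7](T))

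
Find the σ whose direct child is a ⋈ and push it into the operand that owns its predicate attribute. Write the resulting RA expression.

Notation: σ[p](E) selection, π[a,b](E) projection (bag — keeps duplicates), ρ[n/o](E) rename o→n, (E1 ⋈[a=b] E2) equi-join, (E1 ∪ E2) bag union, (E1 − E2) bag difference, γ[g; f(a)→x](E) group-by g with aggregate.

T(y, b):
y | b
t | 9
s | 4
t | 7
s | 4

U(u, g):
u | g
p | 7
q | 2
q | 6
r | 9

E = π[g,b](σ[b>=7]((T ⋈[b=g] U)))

σ filters on b, owned by the left side.
E' = π[g,b]((σ[b>=7](T) ⋈[b=g] U))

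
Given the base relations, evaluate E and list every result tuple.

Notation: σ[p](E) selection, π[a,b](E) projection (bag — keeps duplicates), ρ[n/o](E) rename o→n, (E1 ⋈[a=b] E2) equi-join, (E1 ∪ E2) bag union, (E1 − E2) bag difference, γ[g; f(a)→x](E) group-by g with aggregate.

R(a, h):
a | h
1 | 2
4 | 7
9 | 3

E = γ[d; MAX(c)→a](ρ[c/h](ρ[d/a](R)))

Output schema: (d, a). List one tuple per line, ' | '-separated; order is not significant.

Per-node cardinality:
  R → 3
  ρ[d/a](R) → 3
  ρ[c/h](ρ[d/a](R)) → 3
  γ[d; MAX(c)→a](ρ[c/h](ρ[d/a](R))) → 3

== RESULT ==
d | a
1 | 2
4 | 7
9 | 3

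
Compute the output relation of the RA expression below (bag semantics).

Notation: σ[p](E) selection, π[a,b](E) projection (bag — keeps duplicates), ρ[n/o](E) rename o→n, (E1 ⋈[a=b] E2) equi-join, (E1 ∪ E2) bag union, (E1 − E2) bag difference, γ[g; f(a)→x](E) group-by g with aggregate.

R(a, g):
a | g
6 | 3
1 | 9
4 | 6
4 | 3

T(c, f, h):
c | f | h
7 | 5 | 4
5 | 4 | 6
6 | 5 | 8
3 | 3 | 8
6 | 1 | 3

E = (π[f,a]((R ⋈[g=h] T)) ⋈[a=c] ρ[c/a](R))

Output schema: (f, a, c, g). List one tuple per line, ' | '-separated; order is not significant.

Per-node cardinality:
  R → 4
  T → 5
  (R ⋈[g=h] T) → 3
  π[f,a]((R ⋈[g=h] T)) → 3
  R → 4
  ρ[c/a](R) → 4
  (π[f,a]((R ⋈[g=h] T)) ⋈[a=c] ρ[c/a](R)) → 5

== RESULT ==
f | a | c | g
1 | 4 | 4 | 3
1 | 4 | 4 | 6
1 | 6 | 6 | 3
4 | 4 | 4 | 3
4 | 4 | 4 | 6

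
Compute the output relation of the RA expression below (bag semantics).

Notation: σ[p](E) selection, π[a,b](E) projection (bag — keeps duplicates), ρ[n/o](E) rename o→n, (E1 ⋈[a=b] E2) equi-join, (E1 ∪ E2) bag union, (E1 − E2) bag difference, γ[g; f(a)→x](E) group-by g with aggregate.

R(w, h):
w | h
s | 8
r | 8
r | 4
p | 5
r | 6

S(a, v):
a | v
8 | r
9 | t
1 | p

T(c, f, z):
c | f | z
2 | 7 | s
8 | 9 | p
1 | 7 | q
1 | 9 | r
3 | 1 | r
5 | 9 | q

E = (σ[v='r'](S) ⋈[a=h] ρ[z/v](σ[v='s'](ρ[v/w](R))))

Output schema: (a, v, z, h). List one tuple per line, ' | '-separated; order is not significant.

Row counts bottom-up:
  S → 3
  σ[v='r'](S) → 1
  R → 5
  ρ[v/w](R) → 5
  σ[v='s'](ρ[v/w](R)) → 1
  ρ[z/v](σ[v='s'](ρ[v/w](R))) → 1
  (σ[v='r'](S) ⋈[a=h] ρ[z/v](σ[v='s'](ρ[v/w](R)))) → 1

== RESULT ==
a | v | z | h
8 | r | s | 8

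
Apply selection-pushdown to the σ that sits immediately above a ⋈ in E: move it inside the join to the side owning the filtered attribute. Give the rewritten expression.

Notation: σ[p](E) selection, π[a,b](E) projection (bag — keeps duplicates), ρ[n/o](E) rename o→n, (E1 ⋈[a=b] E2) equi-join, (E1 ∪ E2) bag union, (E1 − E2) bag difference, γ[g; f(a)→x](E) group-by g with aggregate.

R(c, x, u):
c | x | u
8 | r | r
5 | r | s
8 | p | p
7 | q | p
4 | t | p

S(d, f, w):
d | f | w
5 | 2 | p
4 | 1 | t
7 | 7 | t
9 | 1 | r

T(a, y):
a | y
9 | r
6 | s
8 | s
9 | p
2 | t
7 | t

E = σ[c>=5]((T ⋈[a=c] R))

σ filters on c, owned by the right side.
E' = (T ⋈[a=c] σ[c>=5](R))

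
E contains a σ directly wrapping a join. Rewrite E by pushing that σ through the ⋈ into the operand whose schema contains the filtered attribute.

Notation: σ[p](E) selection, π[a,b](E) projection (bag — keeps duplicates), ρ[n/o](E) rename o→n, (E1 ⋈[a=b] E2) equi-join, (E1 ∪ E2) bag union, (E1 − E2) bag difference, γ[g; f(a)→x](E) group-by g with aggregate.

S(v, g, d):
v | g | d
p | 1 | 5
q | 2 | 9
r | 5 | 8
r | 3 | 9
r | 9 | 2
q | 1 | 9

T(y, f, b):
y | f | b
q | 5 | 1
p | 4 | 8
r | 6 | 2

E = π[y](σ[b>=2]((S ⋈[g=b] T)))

σ filters on b, owned by the right side.
E' = π[y]((S ⋈[g=b] σ[b>=2](T)))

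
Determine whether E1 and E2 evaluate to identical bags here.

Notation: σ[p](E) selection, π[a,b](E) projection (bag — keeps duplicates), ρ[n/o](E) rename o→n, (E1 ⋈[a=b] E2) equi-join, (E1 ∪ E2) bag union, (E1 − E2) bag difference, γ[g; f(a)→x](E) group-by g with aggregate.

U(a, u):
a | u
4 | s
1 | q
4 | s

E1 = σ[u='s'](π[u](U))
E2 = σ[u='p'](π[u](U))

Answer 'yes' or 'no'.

E1 row counts bottom-up:
  U → 3
  π[u](U) → 3
  σ[u='s'](π[u](U)) → 2
E2 row counts bottom-up:
  U → 3
  π[u](U) → 3
  σ[u='p'](π[u](U)) → 0

E1 result:
u
s
s
E2 result:
u
(0 rows)
Witness: ('s',) appears 2× in E1 but 0× in E2.

no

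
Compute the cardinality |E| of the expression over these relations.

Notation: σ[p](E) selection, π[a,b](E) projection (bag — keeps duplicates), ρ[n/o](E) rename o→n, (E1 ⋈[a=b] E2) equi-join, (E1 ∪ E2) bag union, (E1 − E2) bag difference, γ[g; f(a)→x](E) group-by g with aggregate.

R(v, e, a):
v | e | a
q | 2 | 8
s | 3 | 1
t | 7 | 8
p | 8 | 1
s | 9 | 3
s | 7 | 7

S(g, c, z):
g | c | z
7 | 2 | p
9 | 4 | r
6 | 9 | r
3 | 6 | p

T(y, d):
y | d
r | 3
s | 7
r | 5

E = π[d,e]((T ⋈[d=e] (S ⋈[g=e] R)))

Subexpression sizes:
  T → 3
  S → 4
  R → 6
  (S ⋈[g=e] R) → 4
  (T ⋈[d=e] (S ⋈[g=e] R)) → 3
  π[d,e]((T ⋈[d=e] (S ⋈[g=e] R))) → 3

|E| = 3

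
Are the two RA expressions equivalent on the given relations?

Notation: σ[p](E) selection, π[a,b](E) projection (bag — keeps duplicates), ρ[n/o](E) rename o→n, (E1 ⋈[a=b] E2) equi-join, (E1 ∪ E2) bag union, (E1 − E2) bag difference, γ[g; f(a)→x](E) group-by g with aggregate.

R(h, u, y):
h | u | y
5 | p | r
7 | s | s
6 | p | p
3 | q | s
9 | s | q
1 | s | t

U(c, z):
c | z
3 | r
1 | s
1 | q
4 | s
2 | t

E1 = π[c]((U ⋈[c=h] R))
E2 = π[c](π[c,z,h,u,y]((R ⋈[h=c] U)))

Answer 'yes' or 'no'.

E1 per-node cardinality:
  U → 5
  R → 6
  (U ⋈[c=h] R) → 3
  π[c]((U ⋈[c=h] R)) → 3
E2 per-node cardinality:
  R → 6
  U → 5
  (R ⋈[h=c] U) → 3
  π[c,z,h,u,y]((R ⋈[h=c] U)) → 3
  π[c](π[c,z,h,u,y]((R ⋈[h=c] U))) → 3

E1 and E2 produce the same multiset:
c
1
1
3

yes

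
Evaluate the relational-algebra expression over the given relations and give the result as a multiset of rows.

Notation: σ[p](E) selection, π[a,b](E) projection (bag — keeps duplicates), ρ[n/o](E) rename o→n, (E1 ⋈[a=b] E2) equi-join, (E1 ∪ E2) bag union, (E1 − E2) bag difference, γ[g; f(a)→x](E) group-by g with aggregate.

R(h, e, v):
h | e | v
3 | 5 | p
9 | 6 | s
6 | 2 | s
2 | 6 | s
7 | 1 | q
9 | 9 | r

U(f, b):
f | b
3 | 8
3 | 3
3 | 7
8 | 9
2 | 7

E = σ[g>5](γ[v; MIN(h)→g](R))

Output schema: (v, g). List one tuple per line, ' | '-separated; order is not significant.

Stepwise |·|:
  R → 6
  γ[v; MIN(h)→g](R) → 4
  σ[g>5](γ[v; MIN(h)→g](R)) → 2

== RESULT ==
v | g
q | 7
r | 9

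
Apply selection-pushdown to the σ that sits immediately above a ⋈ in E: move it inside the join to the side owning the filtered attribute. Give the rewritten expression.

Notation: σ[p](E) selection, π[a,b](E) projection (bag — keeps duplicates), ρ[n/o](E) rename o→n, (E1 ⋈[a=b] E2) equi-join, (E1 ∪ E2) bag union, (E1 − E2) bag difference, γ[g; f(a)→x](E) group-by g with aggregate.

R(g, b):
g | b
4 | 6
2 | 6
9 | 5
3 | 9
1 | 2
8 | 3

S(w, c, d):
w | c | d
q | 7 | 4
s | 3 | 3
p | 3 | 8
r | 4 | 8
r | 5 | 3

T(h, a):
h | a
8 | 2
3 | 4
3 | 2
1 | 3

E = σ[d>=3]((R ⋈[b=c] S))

σ filters on d, owned by the right side.
E' = (R ⋈[b=c] σ[d>=3](S))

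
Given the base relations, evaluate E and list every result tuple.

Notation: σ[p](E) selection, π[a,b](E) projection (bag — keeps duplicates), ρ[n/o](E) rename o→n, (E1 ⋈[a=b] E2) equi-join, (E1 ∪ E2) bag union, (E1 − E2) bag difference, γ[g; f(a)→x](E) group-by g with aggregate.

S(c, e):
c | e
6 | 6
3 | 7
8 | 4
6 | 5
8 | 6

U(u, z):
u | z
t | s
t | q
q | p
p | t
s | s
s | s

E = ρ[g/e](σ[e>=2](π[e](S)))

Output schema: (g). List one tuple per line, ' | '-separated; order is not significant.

Stepwise |·|:
  S → 5
  π[e](S) → 5
  σ[e>=2](π[e](S)) → 5
  ρ[g/e](σ[e>=2](π[e](S))) → 5

== RESULT ==
g
4
5
6
6
7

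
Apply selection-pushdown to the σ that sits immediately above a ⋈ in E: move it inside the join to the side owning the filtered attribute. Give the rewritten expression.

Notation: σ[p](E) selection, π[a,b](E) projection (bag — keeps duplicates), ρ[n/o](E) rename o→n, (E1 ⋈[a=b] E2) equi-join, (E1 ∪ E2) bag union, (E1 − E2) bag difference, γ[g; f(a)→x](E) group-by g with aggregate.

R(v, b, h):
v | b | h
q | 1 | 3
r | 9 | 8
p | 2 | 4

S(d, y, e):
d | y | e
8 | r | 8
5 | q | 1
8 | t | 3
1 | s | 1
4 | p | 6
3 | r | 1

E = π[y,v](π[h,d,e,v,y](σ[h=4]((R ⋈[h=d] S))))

σ filters on h, owned by the left side.
E' = π[y,v](π[h,d,e,v,y]((σ[h=4](R) ⋈[h=d] S)))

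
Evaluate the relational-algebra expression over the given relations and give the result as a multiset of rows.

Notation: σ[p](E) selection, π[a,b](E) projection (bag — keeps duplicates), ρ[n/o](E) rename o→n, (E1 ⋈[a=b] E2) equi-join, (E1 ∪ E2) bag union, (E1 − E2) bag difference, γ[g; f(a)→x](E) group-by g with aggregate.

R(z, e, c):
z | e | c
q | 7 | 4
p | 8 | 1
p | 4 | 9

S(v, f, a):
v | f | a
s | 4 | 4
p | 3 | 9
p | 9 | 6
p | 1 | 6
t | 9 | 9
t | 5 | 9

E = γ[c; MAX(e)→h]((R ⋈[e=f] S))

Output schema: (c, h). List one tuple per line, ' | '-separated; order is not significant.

Subexpression sizes:
  R → 3
  S → 6
  (R ⋈[e=f] S) → 1
  γ[c; MAX(e)→h]((R ⋈[e=f] S)) → 1

== RESULT ==
c | h
9 | 4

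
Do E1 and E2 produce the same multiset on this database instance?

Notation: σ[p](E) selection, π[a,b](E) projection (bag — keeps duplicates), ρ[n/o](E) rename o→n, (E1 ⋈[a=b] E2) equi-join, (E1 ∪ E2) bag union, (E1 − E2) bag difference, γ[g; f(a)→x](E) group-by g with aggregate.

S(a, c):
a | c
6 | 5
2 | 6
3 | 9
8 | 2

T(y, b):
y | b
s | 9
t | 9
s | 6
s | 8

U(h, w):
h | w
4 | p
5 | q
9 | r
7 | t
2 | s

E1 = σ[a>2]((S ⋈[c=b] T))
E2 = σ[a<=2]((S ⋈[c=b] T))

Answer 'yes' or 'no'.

E1 per-node cardinality:
  S → 4
  T → 4
  (S ⋈[c=b] T) → 3
  σ[a>2]((S ⋈[c=b] T)) → 2
E2 per-node cardinality:
  S → 4
  T → 4
  (S ⋈[c=b] T) → 3
  σ[a<=2]((S ⋈[c=b] T)) → 1

E1 result:
a | c | y | b
3 | 9 | s | 9
3 | 9 | t | 9
E2 result:
a | c | y | b
2 | 6 | s | 6
Witness: (3, 9, 's', 9) appears 1× in E1 but 0× in E2.

no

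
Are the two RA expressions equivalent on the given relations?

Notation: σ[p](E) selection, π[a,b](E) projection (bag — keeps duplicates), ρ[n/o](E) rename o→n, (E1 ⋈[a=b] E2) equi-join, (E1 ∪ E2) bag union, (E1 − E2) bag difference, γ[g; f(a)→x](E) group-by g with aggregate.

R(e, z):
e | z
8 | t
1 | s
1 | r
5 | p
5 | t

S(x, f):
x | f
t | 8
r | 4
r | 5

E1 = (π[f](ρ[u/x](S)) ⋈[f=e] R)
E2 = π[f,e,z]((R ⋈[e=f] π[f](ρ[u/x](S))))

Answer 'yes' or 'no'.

E1 stepwise |·|:
  S → 3
  ρ[u/x](S) → 3
  π[f](ρ[u/x](S)) → 3
  R → 5
  (π[f](ρ[u/x](S)) ⋈[f=e] R) → 3
E2 stepwise |·|:
  R → 5
  S → 3
  ρ[u/x](S) → 3
  π[f](ρ[u/x](S)) → 3
  (R ⋈[e=f] π[f](ρ[u/x](S))) → 3
  π[f,e,z]((R ⋈[e=f] π[f](ρ[u/x](S)))) → 3

E1 and E2 produce the same multiset:
f | e | z
5 | 5 | p
5 | 5 | t
8 | 8 | t

yes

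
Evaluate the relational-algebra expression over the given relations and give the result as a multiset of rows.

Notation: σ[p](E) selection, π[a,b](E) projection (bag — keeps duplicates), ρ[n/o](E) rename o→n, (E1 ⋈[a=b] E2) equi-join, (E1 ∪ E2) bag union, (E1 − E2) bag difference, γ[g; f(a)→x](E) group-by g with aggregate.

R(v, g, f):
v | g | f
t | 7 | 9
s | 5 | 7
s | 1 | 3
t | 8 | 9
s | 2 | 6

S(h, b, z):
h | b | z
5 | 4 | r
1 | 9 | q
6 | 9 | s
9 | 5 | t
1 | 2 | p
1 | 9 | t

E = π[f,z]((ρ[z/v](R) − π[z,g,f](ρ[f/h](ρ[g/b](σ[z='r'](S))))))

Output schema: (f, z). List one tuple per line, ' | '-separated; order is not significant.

Row counts bottom-up:
  R → 5
  ρ[z/v](R) → 5
  S → 6
  σ[z='r'](S) → 1
  ρ[g/b](σ[z='r'](S)) → 1
  ρ[f/h](ρ[g/b](σ[z='r'](S))) → 1
  π[z,g,f](ρ[f/h](ρ[g/b](σ[z='r'](S)))) → 1
  (ρ[z/v](R) − π[z,g,f](ρ[f/h](ρ[g/b](σ[z='r'](S))))) → 5
  π[f,z]((ρ[z/v](R) − π[z,g,f](ρ[f/h](ρ[g/b](σ[z='r'](S)))))) → 5

== RESULT ==
f | z
3 | s
6 | s
7 | s
9 | t
9 | t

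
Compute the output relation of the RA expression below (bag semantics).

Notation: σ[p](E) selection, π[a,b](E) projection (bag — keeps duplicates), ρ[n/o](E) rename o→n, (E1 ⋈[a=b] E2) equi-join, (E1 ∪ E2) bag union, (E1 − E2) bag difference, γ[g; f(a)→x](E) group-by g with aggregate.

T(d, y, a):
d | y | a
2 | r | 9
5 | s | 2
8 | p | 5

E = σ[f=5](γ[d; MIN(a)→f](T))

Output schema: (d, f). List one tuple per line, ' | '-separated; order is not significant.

Stepwise |·|:
  T → 3
  γ[d; MIN(a)→f](T) → 3
  σ[f=5](γ[d; MIN(a)→f](T)) → 1

== RESULT ==
d | f
8 | 5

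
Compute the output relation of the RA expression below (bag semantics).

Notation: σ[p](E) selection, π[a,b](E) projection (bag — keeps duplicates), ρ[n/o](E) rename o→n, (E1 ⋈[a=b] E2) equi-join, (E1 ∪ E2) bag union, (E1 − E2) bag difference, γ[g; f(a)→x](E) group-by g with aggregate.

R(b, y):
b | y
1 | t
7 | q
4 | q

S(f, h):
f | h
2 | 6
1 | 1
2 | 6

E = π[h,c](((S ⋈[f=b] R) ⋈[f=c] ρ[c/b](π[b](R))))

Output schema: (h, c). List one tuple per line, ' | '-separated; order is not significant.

Subexpression sizes:
  S → 3
  R → 3
  (S ⋈[f=b] R) → 1
  R → 3
  π[b](R) → 3
  ρ[c/b](π[b](R)) → 3
  ((S ⋈[f=b] R) ⋈[f=c] ρ[c/b](π[b](R))) → 1
  π[h,c](((S ⋈[f=b] R) ⋈[f=c] ρ[c/b](π[b](R)))) → 1

== RESULT ==
h | c
1 | 1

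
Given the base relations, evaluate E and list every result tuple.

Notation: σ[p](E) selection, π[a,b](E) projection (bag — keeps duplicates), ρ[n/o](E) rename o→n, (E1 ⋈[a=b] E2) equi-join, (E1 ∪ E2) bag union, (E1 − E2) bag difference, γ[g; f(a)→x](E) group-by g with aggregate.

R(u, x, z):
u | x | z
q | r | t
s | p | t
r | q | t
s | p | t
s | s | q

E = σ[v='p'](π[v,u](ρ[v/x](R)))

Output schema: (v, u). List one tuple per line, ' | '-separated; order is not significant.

Row counts bottom-up:
  R → 5
  ρ[v/x](R) → 5
  π[v,u](ρ[v/x](R)) → 5
  σ[v='p'](π[v,u](ρ[v/x](R))) → 2

== RESULT ==
v | u
p | s
p | s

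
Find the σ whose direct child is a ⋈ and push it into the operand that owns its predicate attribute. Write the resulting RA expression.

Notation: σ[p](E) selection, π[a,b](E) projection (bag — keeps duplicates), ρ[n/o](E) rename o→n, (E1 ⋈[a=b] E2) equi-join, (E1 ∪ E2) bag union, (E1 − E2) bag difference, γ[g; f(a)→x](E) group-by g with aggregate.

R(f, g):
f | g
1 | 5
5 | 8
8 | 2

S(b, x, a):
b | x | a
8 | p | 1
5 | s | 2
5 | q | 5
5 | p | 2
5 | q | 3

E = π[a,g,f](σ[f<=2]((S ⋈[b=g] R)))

σ filters on f, owned by the right side.
E' = π[a,g,f]((S ⋈[b=g] σ[f<=2](R)))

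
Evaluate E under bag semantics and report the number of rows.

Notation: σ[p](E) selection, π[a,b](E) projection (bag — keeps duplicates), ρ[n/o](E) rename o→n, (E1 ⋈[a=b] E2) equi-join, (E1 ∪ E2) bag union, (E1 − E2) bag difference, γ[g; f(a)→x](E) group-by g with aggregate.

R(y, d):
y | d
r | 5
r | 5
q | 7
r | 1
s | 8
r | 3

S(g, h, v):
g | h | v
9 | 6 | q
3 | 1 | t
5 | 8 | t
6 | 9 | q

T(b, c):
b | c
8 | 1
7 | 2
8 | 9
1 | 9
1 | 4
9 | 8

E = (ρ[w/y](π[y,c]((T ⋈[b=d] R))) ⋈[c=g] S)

Stepwise |·|:
  T → 6
  R → 6
  (T ⋈[b=d] R) → 5
  π[y,c]((T ⋈[b=d] R)) → 5
  ρ[w/y](π[y,c]((T ⋈[b=d] R))) → 5
  S → 4
  (ρ[w/y](π[y,c]((T ⋈[b=d] R))) ⋈[c=g] S) → 2

|E| = 2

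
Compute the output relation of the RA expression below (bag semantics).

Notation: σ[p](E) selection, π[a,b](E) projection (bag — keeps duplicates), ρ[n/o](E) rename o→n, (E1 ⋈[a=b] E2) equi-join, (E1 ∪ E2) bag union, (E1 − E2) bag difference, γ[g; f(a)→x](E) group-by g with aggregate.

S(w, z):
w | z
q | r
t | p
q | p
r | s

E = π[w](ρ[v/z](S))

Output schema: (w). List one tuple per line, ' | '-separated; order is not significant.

Row counts bottom-up:
  S → 4
  ρ[v/z](S) → 4
  π[w](ρ[v/z](S)) → 4

== RESULT ==
w
q
q
r
t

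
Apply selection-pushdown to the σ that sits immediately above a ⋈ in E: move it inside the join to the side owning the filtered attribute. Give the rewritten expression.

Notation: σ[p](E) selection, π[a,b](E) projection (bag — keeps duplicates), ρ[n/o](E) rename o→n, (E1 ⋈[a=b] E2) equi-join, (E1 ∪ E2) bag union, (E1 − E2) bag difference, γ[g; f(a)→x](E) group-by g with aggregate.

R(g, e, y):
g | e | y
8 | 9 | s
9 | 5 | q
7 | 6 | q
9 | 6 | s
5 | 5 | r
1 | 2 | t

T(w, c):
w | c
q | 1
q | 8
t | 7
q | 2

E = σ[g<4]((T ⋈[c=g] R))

σ filters on g, owned by the right side.
E' = (T ⋈[c=g] σ[g<4](R))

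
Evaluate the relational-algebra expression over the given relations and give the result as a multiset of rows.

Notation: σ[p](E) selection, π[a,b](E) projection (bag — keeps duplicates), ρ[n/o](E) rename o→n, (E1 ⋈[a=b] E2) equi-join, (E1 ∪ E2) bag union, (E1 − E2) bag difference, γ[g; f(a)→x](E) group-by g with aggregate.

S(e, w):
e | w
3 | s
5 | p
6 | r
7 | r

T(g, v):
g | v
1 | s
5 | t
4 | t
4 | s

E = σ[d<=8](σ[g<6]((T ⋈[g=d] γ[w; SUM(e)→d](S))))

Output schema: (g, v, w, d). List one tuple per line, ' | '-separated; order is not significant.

Per-node cardinality:
  T → 4
  S → 4
  γ[w; SUM(e)→d](S) → 3
  (T ⋈[g=d] γ[w; SUM(e)→d](S)) → 1
  σ[g<6]((T ⋈[g=d] γ[w; SUM(e)→d](S))) → 1
  σ[d<=8](σ[g<6]((T ⋈[g=d] γ[w; SUM(e)→d](S)))) → 1

== RESULT ==
g | v | w | d
5 | t | p | 5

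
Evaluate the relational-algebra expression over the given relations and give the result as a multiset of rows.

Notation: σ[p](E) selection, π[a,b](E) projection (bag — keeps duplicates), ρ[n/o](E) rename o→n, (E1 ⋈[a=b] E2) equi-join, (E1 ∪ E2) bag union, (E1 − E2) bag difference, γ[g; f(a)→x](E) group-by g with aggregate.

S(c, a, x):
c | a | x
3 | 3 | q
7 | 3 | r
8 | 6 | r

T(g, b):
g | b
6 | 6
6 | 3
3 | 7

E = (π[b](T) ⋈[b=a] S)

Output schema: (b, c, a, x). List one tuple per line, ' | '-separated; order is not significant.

Stepwise |·|:
  T → 3
  π[b](T) → 3
  S → 3
  (π[b](T) ⋈[b=a] S) → 3

== RESULT ==
b | c | a | x
3 | 3 | 3 | q
3 | 7 | 3 | r
6 | 8 | 6 | r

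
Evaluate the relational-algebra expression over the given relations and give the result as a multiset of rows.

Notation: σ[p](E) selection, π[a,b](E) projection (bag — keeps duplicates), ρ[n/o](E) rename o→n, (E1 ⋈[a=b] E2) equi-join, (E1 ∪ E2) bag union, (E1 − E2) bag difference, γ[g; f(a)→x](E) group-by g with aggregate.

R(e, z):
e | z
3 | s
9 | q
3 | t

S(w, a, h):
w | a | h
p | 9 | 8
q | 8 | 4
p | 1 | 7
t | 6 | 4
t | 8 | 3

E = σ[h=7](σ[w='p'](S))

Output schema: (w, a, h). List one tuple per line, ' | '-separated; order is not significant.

Stepwise |·|:
  S → 5
  σ[w='p'](S) → 2
  σ[h=7](σ[w='p'](S)) → 1

== RESULT ==
w | a | h
p | 1 | 7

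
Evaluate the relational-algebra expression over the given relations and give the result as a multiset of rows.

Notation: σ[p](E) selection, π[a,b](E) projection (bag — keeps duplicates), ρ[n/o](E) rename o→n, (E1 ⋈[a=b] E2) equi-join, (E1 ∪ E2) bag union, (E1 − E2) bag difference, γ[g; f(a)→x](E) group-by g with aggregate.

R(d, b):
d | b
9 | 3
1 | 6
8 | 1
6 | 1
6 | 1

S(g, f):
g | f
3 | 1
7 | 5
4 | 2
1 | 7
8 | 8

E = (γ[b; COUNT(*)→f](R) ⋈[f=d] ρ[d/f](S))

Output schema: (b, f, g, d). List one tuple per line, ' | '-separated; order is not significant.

Subexpression sizes:
  R → 5
  γ[b; COUNT(*)→f](R) → 3
  S → 5
  ρ[d/f](S) → 5
  (γ[b; COUNT(*)→f](R) ⋈[f=d] ρ[d/f](S)) → 2

== RESULT ==
b | f | g | d
3 | 1 | 3 | 1
6 | 1 | 3 | 1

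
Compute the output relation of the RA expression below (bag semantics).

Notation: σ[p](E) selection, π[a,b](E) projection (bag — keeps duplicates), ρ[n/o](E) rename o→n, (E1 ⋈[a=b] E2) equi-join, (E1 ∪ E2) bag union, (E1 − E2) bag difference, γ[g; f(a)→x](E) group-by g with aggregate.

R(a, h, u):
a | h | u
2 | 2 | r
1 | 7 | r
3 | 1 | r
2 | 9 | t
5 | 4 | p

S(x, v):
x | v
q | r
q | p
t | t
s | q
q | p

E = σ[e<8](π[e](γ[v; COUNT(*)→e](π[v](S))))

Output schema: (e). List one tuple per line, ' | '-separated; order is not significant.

Subexpression sizes:
  S → 5
  π[v](S) → 5
  γ[v; COUNT(*)→e](π[v](S)) → 4
  π[e](γ[v; COUNT(*)→e](π[v](S))) → 4
  σ[e<8](π[e](γ[v; COUNT(*)→e](π[v](S)))) → 4

== RESULT ==
e
1
1
1
2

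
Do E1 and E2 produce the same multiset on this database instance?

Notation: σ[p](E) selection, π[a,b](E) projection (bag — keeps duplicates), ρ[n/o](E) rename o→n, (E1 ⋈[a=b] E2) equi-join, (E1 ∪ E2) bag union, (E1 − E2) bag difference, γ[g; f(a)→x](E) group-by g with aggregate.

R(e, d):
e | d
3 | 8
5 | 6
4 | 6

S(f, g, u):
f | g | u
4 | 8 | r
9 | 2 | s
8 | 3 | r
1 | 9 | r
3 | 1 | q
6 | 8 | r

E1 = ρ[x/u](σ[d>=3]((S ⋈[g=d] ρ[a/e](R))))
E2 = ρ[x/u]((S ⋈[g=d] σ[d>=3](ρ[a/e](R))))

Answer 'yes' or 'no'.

E1 subexpression sizes:
  S → 6
  R → 3
  ρ[a/e](R) → 3
  (S ⋈[g=d] ρ[a/e](R)) → 2
  σ[d>=3]((S ⋈[g=d] ρ[a/e](R))) → 2
  ρ[x/u](σ[d>=3]((S ⋈[g=d] ρ[a/e](R)))) → 2
E2 subexpression sizes:
  S → 6
  R → 3
  ρ[a/e](R) → 3
  σ[d>=3](ρ[a/e](R)) → 3
  (S ⋈[g=d] σ[d>=3](ρ[a/e](R))) → 2
  ρ[x/u]((S ⋈[g=d] σ[d>=3](ρ[a/e](R)))) → 2

E1 and E2 produce the same multiset:
f | g | x | a | d
4 | 8 | r | 3 | 8
6 | 8 | r | 3 | 8

yes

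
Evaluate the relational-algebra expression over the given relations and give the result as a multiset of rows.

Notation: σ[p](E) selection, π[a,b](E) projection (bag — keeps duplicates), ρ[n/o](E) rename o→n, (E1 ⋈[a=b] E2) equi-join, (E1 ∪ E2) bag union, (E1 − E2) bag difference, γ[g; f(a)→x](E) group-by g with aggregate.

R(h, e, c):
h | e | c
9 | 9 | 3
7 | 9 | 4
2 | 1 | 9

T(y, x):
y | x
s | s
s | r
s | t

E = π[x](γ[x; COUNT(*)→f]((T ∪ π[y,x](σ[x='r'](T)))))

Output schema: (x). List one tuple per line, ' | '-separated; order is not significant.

Stepwise |·|:
  T → 3
  T → 3
  σ[x='r'](T) → 1
  π[y,x](σ[x='r'](T)) → 1
  (T ∪ π[y,x](σ[x='r'](T))) → 4
  γ[x; COUNT(*)→f]((T ∪ π[y,x](σ[x='r'](T)))) → 3
  π[x](γ[x; COUNT(*)→f]((T ∪ π[y,x](σ[x='r'](T))))) → 3

== RESULT ==
x
r
s
t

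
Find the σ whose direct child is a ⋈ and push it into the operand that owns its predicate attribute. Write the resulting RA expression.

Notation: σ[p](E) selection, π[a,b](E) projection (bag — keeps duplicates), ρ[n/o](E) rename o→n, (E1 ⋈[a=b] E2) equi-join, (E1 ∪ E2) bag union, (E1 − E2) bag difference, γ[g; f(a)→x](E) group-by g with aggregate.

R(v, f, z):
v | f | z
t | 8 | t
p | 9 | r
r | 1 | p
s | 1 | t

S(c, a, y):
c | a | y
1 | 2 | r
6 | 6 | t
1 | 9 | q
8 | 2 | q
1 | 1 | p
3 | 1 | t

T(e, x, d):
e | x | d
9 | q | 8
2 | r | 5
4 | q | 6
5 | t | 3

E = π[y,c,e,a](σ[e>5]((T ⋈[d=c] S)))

σ filters on e, owned by the left side.
E' = π[y,c,e,a]((σ[e>5](T) ⋈[d=c] S))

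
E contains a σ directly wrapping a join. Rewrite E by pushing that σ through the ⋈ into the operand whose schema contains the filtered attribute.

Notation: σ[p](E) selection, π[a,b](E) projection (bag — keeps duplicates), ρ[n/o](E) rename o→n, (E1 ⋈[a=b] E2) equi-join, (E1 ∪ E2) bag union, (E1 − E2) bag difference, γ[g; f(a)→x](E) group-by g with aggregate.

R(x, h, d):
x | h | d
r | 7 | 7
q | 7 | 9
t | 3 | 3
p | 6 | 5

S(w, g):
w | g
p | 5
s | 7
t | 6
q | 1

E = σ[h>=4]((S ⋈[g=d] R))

σ filters on h, owned by the right side.
E' = (S ⋈[g=d] σ[h>=4](R))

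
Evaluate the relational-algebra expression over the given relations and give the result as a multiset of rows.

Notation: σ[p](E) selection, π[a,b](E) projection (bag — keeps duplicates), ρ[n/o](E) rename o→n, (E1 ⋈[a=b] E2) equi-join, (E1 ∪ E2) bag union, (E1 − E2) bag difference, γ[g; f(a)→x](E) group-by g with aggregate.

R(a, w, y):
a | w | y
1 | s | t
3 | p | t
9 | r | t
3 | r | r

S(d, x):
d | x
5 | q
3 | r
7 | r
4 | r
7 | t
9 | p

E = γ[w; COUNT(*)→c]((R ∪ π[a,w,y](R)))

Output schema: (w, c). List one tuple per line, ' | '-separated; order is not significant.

Per-node cardinality:
  R → 4
  R → 4
  π[a,w,y](R) → 4
  (R ∪ π[a,w,y](R)) → 8
  γ[w; COUNT(*)→c]((R ∪ π[a,w,y](R))) → 3

== RESULT ==
w | c
p | 2
r | 4
s | 2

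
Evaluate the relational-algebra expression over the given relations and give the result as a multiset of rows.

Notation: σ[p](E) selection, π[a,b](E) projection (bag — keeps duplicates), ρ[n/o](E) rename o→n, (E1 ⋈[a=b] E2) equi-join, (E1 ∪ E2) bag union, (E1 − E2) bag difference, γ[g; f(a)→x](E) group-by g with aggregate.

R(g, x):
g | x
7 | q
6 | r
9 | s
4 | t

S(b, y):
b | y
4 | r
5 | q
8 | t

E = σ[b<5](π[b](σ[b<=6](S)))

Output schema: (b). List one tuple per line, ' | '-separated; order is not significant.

Row counts bottom-up:
  S → 3
  σ[b<=6](S) → 2
  π[b](σ[b<=6](S)) → 2
  σ[b<5](π[b](σ[b<=6](S))) → 1

== RESULT ==
b
4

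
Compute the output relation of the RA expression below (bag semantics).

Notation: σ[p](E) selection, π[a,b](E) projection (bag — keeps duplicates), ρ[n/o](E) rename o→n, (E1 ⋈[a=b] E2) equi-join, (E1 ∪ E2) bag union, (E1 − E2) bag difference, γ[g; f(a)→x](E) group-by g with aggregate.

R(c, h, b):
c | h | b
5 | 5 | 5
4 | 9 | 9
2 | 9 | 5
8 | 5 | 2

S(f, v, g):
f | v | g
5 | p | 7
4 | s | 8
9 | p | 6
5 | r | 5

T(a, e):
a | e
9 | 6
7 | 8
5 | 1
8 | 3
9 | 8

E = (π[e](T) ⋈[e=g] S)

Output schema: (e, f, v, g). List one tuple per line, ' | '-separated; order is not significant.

Per-node cardinality:
  T → 5
  π[e](T) → 5
  S → 4
  (π[e](T) ⋈[e=g] S) → 3

== RESULT ==
e | f | v | g
6 | 9 | p | 6
8 | 4 | s | 8
8 | 4 | s | 8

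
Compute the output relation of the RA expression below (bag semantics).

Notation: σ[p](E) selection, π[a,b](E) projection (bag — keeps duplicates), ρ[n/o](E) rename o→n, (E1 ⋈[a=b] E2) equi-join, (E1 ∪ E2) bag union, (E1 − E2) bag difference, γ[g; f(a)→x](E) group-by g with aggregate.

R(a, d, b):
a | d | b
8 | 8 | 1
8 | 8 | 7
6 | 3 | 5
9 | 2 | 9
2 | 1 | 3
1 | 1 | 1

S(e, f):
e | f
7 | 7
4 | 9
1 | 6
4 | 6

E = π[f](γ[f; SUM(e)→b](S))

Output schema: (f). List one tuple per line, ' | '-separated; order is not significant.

Stepwise |·|:
  S → 4
  γ[f; SUM(e)→b](S) → 3
  π[f](γ[f; SUM(e)→b](S)) → 3

== RESULT ==
f
6
7
9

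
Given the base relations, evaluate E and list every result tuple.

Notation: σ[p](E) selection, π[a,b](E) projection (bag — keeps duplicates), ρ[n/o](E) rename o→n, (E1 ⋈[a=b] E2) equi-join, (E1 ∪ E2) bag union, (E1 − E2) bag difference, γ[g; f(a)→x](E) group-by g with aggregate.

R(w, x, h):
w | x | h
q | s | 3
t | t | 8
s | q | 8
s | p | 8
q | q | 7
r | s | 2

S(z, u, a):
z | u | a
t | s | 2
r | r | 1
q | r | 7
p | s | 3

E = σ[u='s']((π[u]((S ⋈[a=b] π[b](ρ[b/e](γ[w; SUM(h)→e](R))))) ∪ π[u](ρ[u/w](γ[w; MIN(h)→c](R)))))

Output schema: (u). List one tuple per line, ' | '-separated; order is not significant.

Stepwise |·|:
  S → 4
  R → 6
  γ[w; SUM(h)→e](R) → 4
  ρ[b/e](γ[w; SUM(h)→e](R)) → 4
  π[b](ρ[b/e](γ[w; SUM(h)→e](R))) → 4
  (S ⋈[a=b] π[b](ρ[b/e](γ[w; SUM(h)→e](R)))) → 1
  π[u]((S ⋈[a=b] π[b](ρ[b/e](γ[w; SUM(h)→e](R))))) → 1
  R → 6
  γ[w; MIN(h)→c](R) → 4
  ρ[u/w](γ[w; MIN(h)→c](R)) → 4
  π[u](ρ[u/w](γ[w; MIN(h)→c](R))) → 4
  (π[u]((S ⋈[a=b] π[b](ρ[b/e](γ[w; SUM(h)→e](R))))) ∪ π[u](ρ[u/w](γ[w; MIN(h)→c](R)))) → 5
  σ[u='s']((π[u]((S ⋈[a=b] π[b](ρ[b/e](γ[w; SUM(h)→e](R))))) ∪ π[u](ρ[u/w](γ[w; MIN(h)→c](R))))) → 2

== RESULT ==
u
s
s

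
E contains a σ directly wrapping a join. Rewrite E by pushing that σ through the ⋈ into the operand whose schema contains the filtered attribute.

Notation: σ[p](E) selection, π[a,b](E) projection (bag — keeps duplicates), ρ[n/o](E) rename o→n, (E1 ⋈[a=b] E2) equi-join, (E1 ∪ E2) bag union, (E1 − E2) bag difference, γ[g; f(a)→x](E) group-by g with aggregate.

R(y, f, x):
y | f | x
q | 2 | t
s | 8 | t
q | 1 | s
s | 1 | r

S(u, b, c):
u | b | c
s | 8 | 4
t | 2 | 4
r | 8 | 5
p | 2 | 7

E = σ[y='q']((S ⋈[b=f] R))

σ filters on y, owned by the right side.
E' = (S ⋈[b=f] σ[y='q'](R))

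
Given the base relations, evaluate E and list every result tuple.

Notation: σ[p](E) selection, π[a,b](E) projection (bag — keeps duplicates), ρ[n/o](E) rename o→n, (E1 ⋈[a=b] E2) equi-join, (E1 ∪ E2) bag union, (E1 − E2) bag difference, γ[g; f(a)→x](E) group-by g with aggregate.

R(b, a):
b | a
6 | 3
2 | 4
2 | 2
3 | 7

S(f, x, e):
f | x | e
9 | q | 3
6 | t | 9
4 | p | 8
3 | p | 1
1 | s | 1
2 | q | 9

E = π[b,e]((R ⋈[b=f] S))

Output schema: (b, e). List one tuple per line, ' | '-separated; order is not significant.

Per-node cardinality:
  R → 4
  S → 6
  (R ⋈[b=f] S) → 4
  π[b,e]((R ⋈[b=f] S)) → 4

== RESULT ==
b | e
2 | 9
2 | 9
3 | 1
6 | 9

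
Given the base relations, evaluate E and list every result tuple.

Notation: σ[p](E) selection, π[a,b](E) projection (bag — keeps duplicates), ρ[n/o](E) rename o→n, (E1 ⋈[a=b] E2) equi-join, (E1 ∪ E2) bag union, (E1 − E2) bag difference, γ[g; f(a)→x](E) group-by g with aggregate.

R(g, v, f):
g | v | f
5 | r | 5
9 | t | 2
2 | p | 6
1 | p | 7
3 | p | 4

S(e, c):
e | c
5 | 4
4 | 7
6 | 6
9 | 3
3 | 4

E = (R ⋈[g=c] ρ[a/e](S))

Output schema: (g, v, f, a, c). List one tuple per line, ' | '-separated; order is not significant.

Row counts bottom-up:
  R → 5
  S → 5
  ρ[a/e](S) → 5
  (R ⋈[g=c] ρ[a/e](S)) → 1

== RESULT ==
g | v | f | a | c
3 | p | 4 | 9 | 3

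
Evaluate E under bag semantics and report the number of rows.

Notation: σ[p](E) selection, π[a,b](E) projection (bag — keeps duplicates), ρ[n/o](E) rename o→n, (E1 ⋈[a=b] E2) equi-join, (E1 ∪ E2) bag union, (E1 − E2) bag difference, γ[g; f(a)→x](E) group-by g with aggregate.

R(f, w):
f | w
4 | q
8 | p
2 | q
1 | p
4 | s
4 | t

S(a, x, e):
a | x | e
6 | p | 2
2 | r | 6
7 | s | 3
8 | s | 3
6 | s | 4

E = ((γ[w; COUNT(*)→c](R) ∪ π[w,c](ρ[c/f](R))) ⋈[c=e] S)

Subexpression sizes:
  R → 6
  γ[w; COUNT(*)→c](R) → 4
  R → 6
  ρ[c/f](R) → 6
  π[w,c](ρ[c/f](R)) → 6
  (γ[w; COUNT(*)→c](R) ∪ π[w,c](ρ[c/f](R))) → 10
  S → 5
  ((γ[w; COUNT(*)→c](R) ∪ π[w,c](ρ[c/f](R))) ⋈[c=e] S) → 6

|E| = 6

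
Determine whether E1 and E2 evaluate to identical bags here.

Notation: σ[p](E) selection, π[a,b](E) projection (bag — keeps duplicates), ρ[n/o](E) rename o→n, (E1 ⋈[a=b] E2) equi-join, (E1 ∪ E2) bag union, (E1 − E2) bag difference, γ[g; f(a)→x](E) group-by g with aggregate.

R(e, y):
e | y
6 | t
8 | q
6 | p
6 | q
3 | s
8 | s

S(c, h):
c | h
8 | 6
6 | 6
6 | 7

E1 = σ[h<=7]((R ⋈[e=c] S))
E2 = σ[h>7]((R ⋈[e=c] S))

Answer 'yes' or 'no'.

E1 per-node cardinality:
  R → 6
  S → 3
  (R ⋈[e=c] S) → 8
  σ[h<=7]((R ⋈[e=c] S)) → 8
E2 per-node cardinality:
  R → 6
  S → 3
  (R ⋈[e=c] S) → 8
  σ[h>7]((R ⋈[e=c] S)) → 0

E1 result:
e | y | c | h
6 | p | 6 | 6
6 | p | 6 | 7
6 | q | 6 | 6
6 | q | 6 | 7
6 | t | 6 | 6
6 | t | 6 | 7
8 | q | 8 | 6
8 | s | 8 | 6
E2 result:
e | y | c | h
(0 rows)
Witness: (6, 't', 6, 7) appears 1× in E1 but 0× in E2.

no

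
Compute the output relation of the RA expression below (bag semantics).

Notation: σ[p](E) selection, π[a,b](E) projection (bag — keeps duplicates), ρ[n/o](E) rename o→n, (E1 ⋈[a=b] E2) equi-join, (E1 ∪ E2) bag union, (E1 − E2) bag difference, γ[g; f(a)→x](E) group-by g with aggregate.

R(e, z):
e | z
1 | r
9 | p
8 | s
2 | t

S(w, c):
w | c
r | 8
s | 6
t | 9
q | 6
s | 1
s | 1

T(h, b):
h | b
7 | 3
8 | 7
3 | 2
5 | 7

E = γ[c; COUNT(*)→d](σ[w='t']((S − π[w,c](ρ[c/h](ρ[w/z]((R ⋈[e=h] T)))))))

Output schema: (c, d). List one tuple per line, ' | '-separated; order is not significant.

Stepwise |·|:
  S → 6
  R → 4
  T → 4
  (R ⋈[e=h] T) → 1
  ρ[w/z]((R ⋈[e=h] T)) → 1
  ρ[c/h](ρ[w/z]((R ⋈[e=h] T))) → 1
  π[w,c](ρ[c/h](ρ[w/z]((R ⋈[e=h] T)))) → 1
  (S − π[w,c](ρ[c/h](ρ[w/z]((R ⋈[e=h] T))))) → 6
  σ[w='t']((S − π[w,c](ρ[c/h](ρ[w/z]((R ⋈[e=h] T)))))) → 1
  γ[c; COUNT(*)→d](σ[w='t']((S − π[w,c](ρ[c/h](ρ[w/z]((R ⋈[e=h] T))))))) → 1

== RESULT ==
c | d
9 | 1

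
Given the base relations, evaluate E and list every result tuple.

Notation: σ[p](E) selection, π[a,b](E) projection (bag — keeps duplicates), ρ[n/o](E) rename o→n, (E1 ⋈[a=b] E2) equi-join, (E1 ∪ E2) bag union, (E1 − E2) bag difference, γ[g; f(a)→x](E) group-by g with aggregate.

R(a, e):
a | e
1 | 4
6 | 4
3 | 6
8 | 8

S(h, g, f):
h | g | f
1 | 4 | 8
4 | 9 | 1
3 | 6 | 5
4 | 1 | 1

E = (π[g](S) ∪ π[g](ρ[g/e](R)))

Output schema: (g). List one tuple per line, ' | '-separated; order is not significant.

Stepwise |·|:
  S → 4
  π[g](S) → 4
  R → 4
  ρ[g/e](R) → 4
  π[g](ρ[g/e](R)) → 4
  (π[g](S) ∪ π[g](ρ[g/e](R))) → 8

== RESULT ==
g
1
4
4
4
6
6
8
9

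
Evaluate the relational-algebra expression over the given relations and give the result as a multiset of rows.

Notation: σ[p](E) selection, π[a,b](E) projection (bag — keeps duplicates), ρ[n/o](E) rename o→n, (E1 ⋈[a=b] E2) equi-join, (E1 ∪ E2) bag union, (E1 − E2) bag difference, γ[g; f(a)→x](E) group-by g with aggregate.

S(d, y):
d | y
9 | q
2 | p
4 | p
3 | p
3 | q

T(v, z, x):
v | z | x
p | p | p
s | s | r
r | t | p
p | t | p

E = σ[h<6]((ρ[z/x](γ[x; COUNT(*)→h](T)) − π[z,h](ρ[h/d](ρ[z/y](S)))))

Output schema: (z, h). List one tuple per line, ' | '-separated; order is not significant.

Per-node cardinality:
  T → 4
  γ[x; COUNT(*)→h](T) → 2
  ρ[z/x](γ[x; COUNT(*)→h](T)) → 2
  S → 5
  ρ[z/y](S) → 5
  ρ[h/d](ρ[z/y](S)) → 5
  π[z,h](ρ[h/d](ρ[z/y](S))) → 5
  (ρ[z/x](γ[x; COUNT(*)→h](T)) − π[z,h](ρ[h/d](ρ[z/y](S)))) → 1
  σ[h<6]((ρ[z/x](γ[x; COUNT(*)→h](T)) − π[z,h](ρ[h/d](ρ[z/y](S))))) → 1

== RESULT ==
z | h
r | 1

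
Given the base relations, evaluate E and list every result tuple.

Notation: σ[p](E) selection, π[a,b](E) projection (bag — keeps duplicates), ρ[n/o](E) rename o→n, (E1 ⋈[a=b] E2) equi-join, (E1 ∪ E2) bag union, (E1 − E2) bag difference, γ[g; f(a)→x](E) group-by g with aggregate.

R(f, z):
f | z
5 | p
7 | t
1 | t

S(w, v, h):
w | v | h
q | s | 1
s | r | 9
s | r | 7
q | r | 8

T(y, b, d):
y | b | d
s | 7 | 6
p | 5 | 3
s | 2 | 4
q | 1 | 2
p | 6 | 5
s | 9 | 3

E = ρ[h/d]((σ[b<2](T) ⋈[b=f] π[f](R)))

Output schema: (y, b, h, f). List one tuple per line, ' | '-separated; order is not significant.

Stepwise |·|:
  T → 6
  σ[b<2](T) → 1
  R → 3
  π[f](R) → 3
  (σ[b<2](T) ⋈[b=f] π[f](R)) → 1
  ρ[h/d]((σ[b<2](T) ⋈[b=f] π[f](R))) → 1

== RESULT ==
y | b | h | f
q | 1 | 2 | 1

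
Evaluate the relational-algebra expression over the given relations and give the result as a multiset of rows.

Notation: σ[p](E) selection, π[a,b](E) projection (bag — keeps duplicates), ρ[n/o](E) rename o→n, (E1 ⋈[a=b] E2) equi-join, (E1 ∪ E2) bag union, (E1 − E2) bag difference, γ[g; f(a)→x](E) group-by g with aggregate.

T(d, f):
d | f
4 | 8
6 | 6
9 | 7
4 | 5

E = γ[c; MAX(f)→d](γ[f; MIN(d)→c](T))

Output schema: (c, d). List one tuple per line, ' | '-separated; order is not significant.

Subexpression sizes:
  T → 4
  γ[f; MIN(d)→c](T) → 4
  γ[c; MAX(f)→d](γ[f; MIN(d)→c](T)) → 3

== RESULT ==
c | d
4 | 8
6 | 6
9 | 7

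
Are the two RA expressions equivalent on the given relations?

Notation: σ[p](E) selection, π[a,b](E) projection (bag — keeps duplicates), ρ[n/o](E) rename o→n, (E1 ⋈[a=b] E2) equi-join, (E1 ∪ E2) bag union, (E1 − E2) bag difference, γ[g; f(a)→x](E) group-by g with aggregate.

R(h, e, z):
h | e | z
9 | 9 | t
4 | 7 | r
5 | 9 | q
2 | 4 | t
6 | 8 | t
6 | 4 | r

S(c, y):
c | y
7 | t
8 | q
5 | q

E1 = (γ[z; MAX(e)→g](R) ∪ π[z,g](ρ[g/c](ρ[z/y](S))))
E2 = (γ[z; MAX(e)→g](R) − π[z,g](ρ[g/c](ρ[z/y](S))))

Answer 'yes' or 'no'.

E1 row counts bottom-up:
  R → 6
  γ[z; MAX(e)→g](R) → 3
  S → 3
  ρ[z/y](S) → 3
  ρ[g/c](ρ[z/y](S)) → 3
  π[z,g](ρ[g/c](ρ[z/y](S))) → 3
  (γ[z; MAX(e)→g](R) ∪ π[z,g](ρ[g/c](ρ[z/y](S)))) → 6
E2 row counts bottom-up:
  R → 6
  γ[z; MAX(e)→g](R) → 3
  S → 3
  ρ[z/y](S) → 3
  ρ[g/c](ρ[z/y](S)) → 3
  π[z,g](ρ[g/c](ρ[z/y](S))) → 3
  (γ[z; MAX(e)→g](R) − π[z,g](ρ[g/c](ρ[z/y](S)))) → 3

E1 result:
z | g
q | 5
q | 8
q | 9
r | 7
t | 7
t | 9
E2 result:
z | g
q | 9
r | 7
t | 9
Witness: ('q', 8) appears 1× in E1 but 0× in E2.

no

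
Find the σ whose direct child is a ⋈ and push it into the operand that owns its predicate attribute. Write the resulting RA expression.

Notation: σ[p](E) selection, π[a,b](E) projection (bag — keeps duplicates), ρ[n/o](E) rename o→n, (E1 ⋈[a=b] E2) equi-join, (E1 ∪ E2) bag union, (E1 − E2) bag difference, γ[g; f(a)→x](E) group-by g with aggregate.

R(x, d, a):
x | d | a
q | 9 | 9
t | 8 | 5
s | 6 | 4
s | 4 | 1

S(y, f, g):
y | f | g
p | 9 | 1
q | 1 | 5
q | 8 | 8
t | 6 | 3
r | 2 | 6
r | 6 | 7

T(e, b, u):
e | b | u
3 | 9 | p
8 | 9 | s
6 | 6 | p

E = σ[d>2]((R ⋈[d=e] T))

σ filters on d, owned by the left side.
E' = (σ[d>2](R) ⋈[d=e] T)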